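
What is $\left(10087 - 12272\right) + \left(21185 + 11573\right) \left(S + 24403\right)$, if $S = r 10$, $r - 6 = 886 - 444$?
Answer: $946147129$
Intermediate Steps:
$r = 448$ ($r = 6 + \left(886 - 444\right) = 6 + 442 = 448$)
$S = 4480$ ($S = 448 \cdot 10 = 4480$)
$\left(10087 - 12272\right) + \left(21185 + 11573\right) \left(S + 24403\right) = \left(10087 - 12272\right) + \left(21185 + 11573\right) \left(4480 + 24403\right) = \left(10087 - 12272\right) + 32758 \cdot 28883 = -2185 + 946149314 = 946147129$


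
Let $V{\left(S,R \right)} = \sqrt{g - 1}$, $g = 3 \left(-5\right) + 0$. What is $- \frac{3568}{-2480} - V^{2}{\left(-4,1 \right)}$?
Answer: $\frac{2703}{155} \approx 17.439$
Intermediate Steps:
$g = -15$ ($g = -15 + 0 = -15$)
$V{\left(S,R \right)} = 4 i$ ($V{\left(S,R \right)} = \sqrt{-15 - 1} = \sqrt{-16} = 4 i$)
$- \frac{3568}{-2480} - V^{2}{\left(-4,1 \right)} = - \frac{3568}{-2480} - \left(4 i\right)^{2} = \left(-3568\right) \left(- \frac{1}{2480}\right) - -16 = \frac{223}{155} + 16 = \frac{2703}{155}$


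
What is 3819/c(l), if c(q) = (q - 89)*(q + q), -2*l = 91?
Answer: 7638/24479 ≈ 0.31202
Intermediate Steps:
l = -91/2 (l = -1/2*91 = -91/2 ≈ -45.500)
c(q) = 2*q*(-89 + q) (c(q) = (-89 + q)*(2*q) = 2*q*(-89 + q))
3819/c(l) = 3819/((2*(-91/2)*(-89 - 91/2))) = 3819/((2*(-91/2)*(-269/2))) = 3819/(24479/2) = 3819*(2/24479) = 7638/24479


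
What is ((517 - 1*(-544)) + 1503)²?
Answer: 6574096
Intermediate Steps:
((517 - 1*(-544)) + 1503)² = ((517 + 544) + 1503)² = (1061 + 1503)² = 2564² = 6574096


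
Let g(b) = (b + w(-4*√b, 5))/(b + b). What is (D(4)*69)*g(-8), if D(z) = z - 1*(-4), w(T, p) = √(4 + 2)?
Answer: 276 - 69*√6/2 ≈ 191.49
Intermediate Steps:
w(T, p) = √6
D(z) = 4 + z (D(z) = z + 4 = 4 + z)
g(b) = (b + √6)/(2*b) (g(b) = (b + √6)/(b + b) = (b + √6)/((2*b)) = (b + √6)*(1/(2*b)) = (b + √6)/(2*b))
(D(4)*69)*g(-8) = ((4 + 4)*69)*((½)*(-8 + √6)/(-8)) = (8*69)*((½)*(-⅛)*(-8 + √6)) = 552*(½ - √6/16) = 276 - 69*√6/2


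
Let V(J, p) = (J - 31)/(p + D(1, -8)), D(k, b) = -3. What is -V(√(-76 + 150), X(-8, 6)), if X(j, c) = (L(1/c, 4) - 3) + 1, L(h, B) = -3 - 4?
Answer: -31/12 + √74/12 ≈ -1.8665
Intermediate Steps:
L(h, B) = -7
X(j, c) = -9 (X(j, c) = (-7 - 3) + 1 = -10 + 1 = -9)
V(J, p) = (-31 + J)/(-3 + p) (V(J, p) = (J - 31)/(p - 3) = (-31 + J)/(-3 + p))
-V(√(-76 + 150), X(-8, 6)) = -(-31 + √(-76 + 150))/(-3 - 9) = -(-31 + √74)/(-12) = -(-1)*(-31 + √74)/12 = -(31/12 - √74/12) = -31/12 + √74/12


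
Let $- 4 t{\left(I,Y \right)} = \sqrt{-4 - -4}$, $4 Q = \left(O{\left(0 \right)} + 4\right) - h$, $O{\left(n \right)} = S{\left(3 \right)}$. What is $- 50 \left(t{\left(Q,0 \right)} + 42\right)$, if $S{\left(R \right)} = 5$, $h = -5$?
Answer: $-2100$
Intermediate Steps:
$O{\left(n \right)} = 5$
$Q = \frac{7}{2}$ ($Q = \frac{\left(5 + 4\right) - -5}{4} = \frac{9 + 5}{4} = \frac{1}{4} \cdot 14 = \frac{7}{2} \approx 3.5$)
$t{\left(I,Y \right)} = 0$ ($t{\left(I,Y \right)} = - \frac{\sqrt{-4 - -4}}{4} = - \frac{\sqrt{-4 + 4}}{4} = - \frac{\sqrt{0}}{4} = \left(- \frac{1}{4}\right) 0 = 0$)
$- 50 \left(t{\left(Q,0 \right)} + 42\right) = - 50 \left(0 + 42\right) = \left(-50\right) 42 = -2100$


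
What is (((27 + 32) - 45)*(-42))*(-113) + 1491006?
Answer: 1557450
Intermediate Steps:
(((27 + 32) - 45)*(-42))*(-113) + 1491006 = ((59 - 45)*(-42))*(-113) + 1491006 = (14*(-42))*(-113) + 1491006 = -588*(-113) + 1491006 = 66444 + 1491006 = 1557450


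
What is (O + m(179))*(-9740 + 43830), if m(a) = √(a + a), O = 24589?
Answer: 838239010 + 34090*√358 ≈ 8.3888e+8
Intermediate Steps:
m(a) = √2*√a (m(a) = √(2*a) = √2*√a)
(O + m(179))*(-9740 + 43830) = (24589 + √2*√179)*(-9740 + 43830) = (24589 + √358)*34090 = 838239010 + 34090*√358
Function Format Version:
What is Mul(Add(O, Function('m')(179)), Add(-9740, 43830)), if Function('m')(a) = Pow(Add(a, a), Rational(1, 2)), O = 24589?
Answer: Add(838239010, Mul(34090, Pow(358, Rational(1, 2)))) ≈ 8.3888e+8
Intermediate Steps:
Function('m')(a) = Mul(Pow(2, Rational(1, 2)), Pow(a, Rational(1, 2))) (Function('m')(a) = Pow(Mul(2, a), Rational(1, 2)) = Mul(Pow(2, Rational(1, 2)), Pow(a, Rational(1, 2))))
Mul(Add(O, Function('m')(179)), Add(-9740, 43830)) = Mul(Add(24589, Mul(Pow(2, Rational(1, 2)), Pow(179, Rational(1, 2)))), Add(-9740, 43830)) = Mul(Add(24589, Pow(358, Rational(1, 2))), 34090) = Add(838239010, Mul(34090, Pow(358, Rational(1, 2))))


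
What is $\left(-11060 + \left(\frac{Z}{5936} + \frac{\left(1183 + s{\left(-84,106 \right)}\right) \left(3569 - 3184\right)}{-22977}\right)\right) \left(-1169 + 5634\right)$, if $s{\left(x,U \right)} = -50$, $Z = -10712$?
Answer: $- \frac{843508334176145}{17048934} \approx -4.9476 \cdot 10^{7}$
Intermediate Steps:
$\left(-11060 + \left(\frac{Z}{5936} + \frac{\left(1183 + s{\left(-84,106 \right)}\right) \left(3569 - 3184\right)}{-22977}\right)\right) \left(-1169 + 5634\right) = \left(-11060 + \left(- \frac{10712}{5936} + \frac{\left(1183 - 50\right) \left(3569 - 3184\right)}{-22977}\right)\right) \left(-1169 + 5634\right) = \left(-11060 + \left(\left(-10712\right) \frac{1}{5936} + 1133 \cdot 385 \left(- \frac{1}{22977}\right)\right)\right) 4465 = \left(-11060 + \left(- \frac{1339}{742} + 436205 \left(- \frac{1}{22977}\right)\right)\right) 4465 = \left(-11060 - \frac{354430313}{17048934}\right) 4465 = \left(- \frac{188915640353}{17048934}\right) 4465 = - \frac{843508334176145}{17048934}$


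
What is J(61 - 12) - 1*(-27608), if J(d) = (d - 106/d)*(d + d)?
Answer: 32198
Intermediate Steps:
J(d) = 2*d*(d - 106/d) (J(d) = (d - 106/d)*(2*d) = 2*d*(d - 106/d))
J(61 - 12) - 1*(-27608) = (-212 + 2*(61 - 12)²) - 1*(-27608) = (-212 + 2*49²) + 27608 = (-212 + 2*2401) + 27608 = (-212 + 4802) + 27608 = 4590 + 27608 = 32198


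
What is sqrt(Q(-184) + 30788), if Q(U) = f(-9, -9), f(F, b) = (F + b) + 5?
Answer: 5*sqrt(1231) ≈ 175.43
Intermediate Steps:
f(F, b) = 5 + F + b
Q(U) = -13 (Q(U) = 5 - 9 - 9 = -13)
sqrt(Q(-184) + 30788) = sqrt(-13 + 30788) = sqrt(30775) = 5*sqrt(1231)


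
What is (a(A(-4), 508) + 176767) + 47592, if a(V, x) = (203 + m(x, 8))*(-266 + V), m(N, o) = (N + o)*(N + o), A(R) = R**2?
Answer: -66390391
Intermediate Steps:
m(N, o) = (N + o)**2
a(V, x) = (-266 + V)*(203 + (8 + x)**2) (a(V, x) = (203 + (x + 8)**2)*(-266 + V) = (203 + (8 + x)**2)*(-266 + V) = (-266 + V)*(203 + (8 + x)**2))
(a(A(-4), 508) + 176767) + 47592 = ((-53998 - 266*(8 + 508)**2 + 203*(-4)**2 + (-4)**2*(8 + 508)**2) + 176767) + 47592 = ((-53998 - 266*516**2 + 203*16 + 16*516**2) + 176767) + 47592 = ((-53998 - 266*266256 + 3248 + 16*266256) + 176767) + 47592 = ((-53998 - 70824096 + 3248 + 4260096) + 176767) + 47592 = (-66614750 + 176767) + 47592 = -66437983 + 47592 = -66390391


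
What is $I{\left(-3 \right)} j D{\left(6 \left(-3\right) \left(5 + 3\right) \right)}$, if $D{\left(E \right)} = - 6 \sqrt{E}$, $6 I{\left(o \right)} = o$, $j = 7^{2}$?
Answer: $1764 i \approx 1764.0 i$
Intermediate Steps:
$j = 49$
$I{\left(o \right)} = \frac{o}{6}$
$I{\left(-3 \right)} j D{\left(6 \left(-3\right) \left(5 + 3\right) \right)} = \frac{1}{6} \left(-3\right) 49 \left(- 6 \sqrt{6 \left(-3\right) \left(5 + 3\right)}\right) = \left(- \frac{1}{2}\right) 49 \left(- 6 \sqrt{\left(-18\right) 8}\right) = - \frac{49 \left(- 6 \sqrt{-144}\right)}{2} = - \frac{49 \left(- 6 \cdot 12 i\right)}{2} = - \frac{49 \left(- 72 i\right)}{2} = 1764 i$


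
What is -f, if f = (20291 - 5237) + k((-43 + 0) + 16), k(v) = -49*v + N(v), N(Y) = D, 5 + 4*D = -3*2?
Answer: -65497/4 ≈ -16374.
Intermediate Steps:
D = -11/4 (D = -5/4 + (-3*2)/4 = -5/4 + (1/4)*(-6) = -5/4 - 3/2 = -11/4 ≈ -2.7500)
N(Y) = -11/4
k(v) = -11/4 - 49*v (k(v) = -49*v - 11/4 = -11/4 - 49*v)
f = 65497/4 (f = (20291 - 5237) + (-11/4 - 49*((-43 + 0) + 16)) = 15054 + (-11/4 - 49*(-43 + 16)) = 15054 + (-11/4 - 49*(-27)) = 15054 + (-11/4 + 1323) = 15054 + 5281/4 = 65497/4 ≈ 16374.)
-f = -1*65497/4 = -65497/4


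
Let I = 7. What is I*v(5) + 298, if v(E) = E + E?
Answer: 368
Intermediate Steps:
v(E) = 2*E
I*v(5) + 298 = 7*(2*5) + 298 = 7*10 + 298 = 70 + 298 = 368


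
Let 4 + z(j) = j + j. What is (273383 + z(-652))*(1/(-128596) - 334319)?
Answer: -11697071832459375/128596 ≈ -9.0960e+10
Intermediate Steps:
z(j) = -4 + 2*j (z(j) = -4 + (j + j) = -4 + 2*j)
(273383 + z(-652))*(1/(-128596) - 334319) = (273383 + (-4 + 2*(-652)))*(1/(-128596) - 334319) = (273383 + (-4 - 1304))*(-1/128596 - 334319) = (273383 - 1308)*(-42992086125/128596) = 272075*(-42992086125/128596) = -11697071832459375/128596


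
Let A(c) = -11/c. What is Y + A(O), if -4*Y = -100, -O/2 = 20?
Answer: 1011/40 ≈ 25.275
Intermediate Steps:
O = -40 (O = -2*20 = -40)
Y = 25 (Y = -¼*(-100) = 25)
Y + A(O) = 25 - 11/(-40) = 25 - 11*(-1/40) = 25 + 11/40 = 1011/40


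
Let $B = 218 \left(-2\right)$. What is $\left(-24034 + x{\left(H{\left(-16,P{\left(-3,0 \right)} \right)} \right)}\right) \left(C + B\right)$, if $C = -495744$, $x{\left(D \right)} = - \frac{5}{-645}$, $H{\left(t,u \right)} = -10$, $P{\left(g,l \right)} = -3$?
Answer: $\frac{1538349029300}{129} \approx 1.1925 \cdot 10^{10}$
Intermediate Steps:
$x{\left(D \right)} = \frac{1}{129}$ ($x{\left(D \right)} = \left(-5\right) \left(- \frac{1}{645}\right) = \frac{1}{129}$)
$B = -436$
$\left(-24034 + x{\left(H{\left(-16,P{\left(-3,0 \right)} \right)} \right)}\right) \left(C + B\right) = \left(-24034 + \frac{1}{129}\right) \left(-495744 - 436\right) = \left(- \frac{3100385}{129}\right) \left(-496180\right) = \frac{1538349029300}{129}$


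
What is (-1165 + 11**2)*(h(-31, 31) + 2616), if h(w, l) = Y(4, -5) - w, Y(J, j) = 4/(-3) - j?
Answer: -2767296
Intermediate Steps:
Y(J, j) = -4/3 - j (Y(J, j) = 4*(-1/3) - j = -4/3 - j)
h(w, l) = 11/3 - w (h(w, l) = (-4/3 - 1*(-5)) - w = (-4/3 + 5) - w = 11/3 - w)
(-1165 + 11**2)*(h(-31, 31) + 2616) = (-1165 + 11**2)*((11/3 - 1*(-31)) + 2616) = (-1165 + 121)*((11/3 + 31) + 2616) = -1044*(104/3 + 2616) = -1044*7952/3 = -2767296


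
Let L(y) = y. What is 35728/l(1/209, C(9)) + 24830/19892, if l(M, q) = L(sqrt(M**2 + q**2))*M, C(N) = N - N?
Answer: 15522073414943/9946 ≈ 1.5606e+9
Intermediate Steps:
C(N) = 0
l(M, q) = M*sqrt(M**2 + q**2) (l(M, q) = sqrt(M**2 + q**2)*M = M*sqrt(M**2 + q**2))
35728/l(1/209, C(9)) + 24830/19892 = 35728/((sqrt((1/209)**2 + 0**2)/209)) + 24830/19892 = 35728/((sqrt((1/209)**2 + 0)/209)) + 24830*(1/19892) = 35728/((sqrt(1/43681 + 0)/209)) + 12415/9946 = 35728/((sqrt(1/43681)/209)) + 12415/9946 = 35728/(((1/209)*(1/209))) + 12415/9946 = 35728/(1/43681) + 12415/9946 = 35728*43681 + 12415/9946 = 1560634768 + 12415/9946 = 15522073414943/9946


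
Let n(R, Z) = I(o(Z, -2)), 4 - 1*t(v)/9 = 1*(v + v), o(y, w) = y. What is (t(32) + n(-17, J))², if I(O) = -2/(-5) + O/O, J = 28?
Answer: 7252249/25 ≈ 2.9009e+5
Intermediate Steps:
t(v) = 36 - 18*v (t(v) = 36 - 9*(v + v) = 36 - 9*2*v = 36 - 18*v)
I(O) = 7/5 (I(O) = -2*(-⅕) + 1 = ⅖ + 1 = 7/5)
n(R, Z) = 7/5
(t(32) + n(-17, J))² = ((36 - 18*32) + 7/5)² = ((36 - 576) + 7/5)² = (-540 + 7/5)² = (-2693/5)² = 7252249/25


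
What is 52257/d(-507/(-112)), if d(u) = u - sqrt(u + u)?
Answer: 5852784/283 + 7803712*sqrt(42)/3679 ≈ 34428.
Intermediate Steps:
d(u) = u - sqrt(2)*sqrt(u) (d(u) = u - sqrt(2*u) = u - sqrt(2)*sqrt(u))
52257/d(-507/(-112)) = 52257/(-507/(-112) - sqrt(2)*sqrt(-507/(-112))) = 52257/(-507*(-1/112) - sqrt(2)*sqrt(-507*(-1/112))) = 52257/(507/112 - sqrt(2)*sqrt(507/112)) = 52257/(507/112 - sqrt(2)*13*sqrt(21)/28) = 52257/(507/112 - 13*sqrt(42)/28)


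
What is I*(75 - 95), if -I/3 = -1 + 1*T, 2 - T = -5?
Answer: 360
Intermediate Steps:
T = 7 (T = 2 - 1*(-5) = 2 + 5 = 7)
I = -18 (I = -3*(-1 + 1*7) = -3*(-1 + 7) = -3*6 = -18)
I*(75 - 95) = -18*(75 - 95) = -18*(-20) = 360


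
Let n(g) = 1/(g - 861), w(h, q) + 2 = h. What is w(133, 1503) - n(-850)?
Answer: 224142/1711 ≈ 131.00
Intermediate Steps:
w(h, q) = -2 + h
n(g) = 1/(-861 + g)
w(133, 1503) - n(-850) = (-2 + 133) - 1/(-861 - 850) = 131 - 1/(-1711) = 131 - 1*(-1/1711) = 131 + 1/1711 = 224142/1711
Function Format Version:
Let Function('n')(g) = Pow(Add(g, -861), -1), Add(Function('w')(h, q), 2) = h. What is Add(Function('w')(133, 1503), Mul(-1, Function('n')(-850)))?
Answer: Rational(224142, 1711) ≈ 131.00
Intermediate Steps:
Function('w')(h, q) = Add(-2, h)
Function('n')(g) = Pow(Add(-861, g), -1)
Add(Function('w')(133, 1503), Mul(-1, Function('n')(-850))) = Add(Add(-2, 133), Mul(-1, Pow(Add(-861, -850), -1))) = Add(131, Mul(-1, Pow(-1711, -1))) = Add(131, Mul(-1, Rational(-1, 1711))) = Add(131, Rational(1, 1711)) = Rational(224142, 1711)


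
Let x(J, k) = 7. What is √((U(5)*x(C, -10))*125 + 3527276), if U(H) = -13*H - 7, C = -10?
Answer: 2*√866069 ≈ 1861.3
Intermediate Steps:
U(H) = -7 - 13*H
√((U(5)*x(C, -10))*125 + 3527276) = √(((-7 - 13*5)*7)*125 + 3527276) = √(((-7 - 65)*7)*125 + 3527276) = √(-72*7*125 + 3527276) = √(-504*125 + 3527276) = √(-63000 + 3527276) = √3464276 = 2*√866069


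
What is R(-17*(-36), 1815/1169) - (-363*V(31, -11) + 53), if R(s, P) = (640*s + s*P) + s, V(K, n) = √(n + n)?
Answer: 459638171/1169 + 363*I*√22 ≈ 3.9319e+5 + 1702.6*I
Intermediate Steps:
V(K, n) = √2*√n (V(K, n) = √(2*n) = √2*√n)
R(s, P) = 641*s + P*s (R(s, P) = (640*s + P*s) + s = 641*s + P*s)
R(-17*(-36), 1815/1169) - (-363*V(31, -11) + 53) = (-17*(-36))*(641 + 1815/1169) - (-363*√2*√(-11) + 53) = 612*(641 + 1815*(1/1169)) - (-363*√2*I*√11 + 53) = 612*(641 + 1815/1169) - (-363*I*√22 + 53) = 612*(751144/1169) - (-363*I*√22 + 53) = 459700128/1169 - (53 - 363*I*√22) = 459700128/1169 + (-53 + 363*I*√22) = 459638171/1169 + 363*I*√22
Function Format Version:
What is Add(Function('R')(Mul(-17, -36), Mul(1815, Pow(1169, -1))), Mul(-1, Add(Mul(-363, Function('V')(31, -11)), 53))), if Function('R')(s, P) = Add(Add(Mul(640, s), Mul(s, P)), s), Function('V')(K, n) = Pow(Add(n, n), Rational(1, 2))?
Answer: Add(Rational(459638171, 1169), Mul(363, I, Pow(22, Rational(1, 2)))) ≈ Add(3.9319e+5, Mul(1702.6, I))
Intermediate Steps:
Function('V')(K, n) = Mul(Pow(2, Rational(1, 2)), Pow(n, Rational(1, 2))) (Function('V')(K, n) = Pow(Mul(2, n), Rational(1, 2)) = Mul(Pow(2, Rational(1, 2)), Pow(n, Rational(1, 2))))
Function('R')(s, P) = Add(Mul(641, s), Mul(P, s)) (Function('R')(s, P) = Add(Add(Mul(640, s), Mul(P, s)), s) = Add(Mul(641, s), Mul(P, s)))
Add(Function('R')(Mul(-17, -36), Mul(1815, Pow(1169, -1))), Mul(-1, Add(Mul(-363, Function('V')(31, -11)), 53))) = Add(Mul(Mul(-17, -36), Add(641, Mul(1815, Pow(1169, -1)))), Mul(-1, Add(Mul(-363, Mul(Pow(2, Rational(1, 2)), Pow(-11, Rational(1, 2)))), 53))) = Add(Mul(612, Add(641, Mul(1815, Rational(1, 1169)))), Mul(-1, Add(Mul(-363, Mul(Pow(2, Rational(1, 2)), Mul(I, Pow(11, Rational(1, 2))))), 53))) = Add(Mul(612, Add(641, Rational(1815, 1169))), Mul(-1, Add(Mul(-363, Mul(I, Pow(22, Rational(1, 2)))), 53))) = Add(Mul(612, Rational(751144, 1169)), Mul(-1, Add(Mul(-363, I, Pow(22, Rational(1, 2))), 53))) = Add(Rational(459700128, 1169), Mul(-1, Add(53, Mul(-363, I, Pow(22, Rational(1, 2)))))) = Add(Rational(459700128, 1169), Add(-53, Mul(363, I, Pow(22, Rational(1, 2))))) = Add(Rational(459638171, 1169), Mul(363, I, Pow(22, Rational(1, 2))))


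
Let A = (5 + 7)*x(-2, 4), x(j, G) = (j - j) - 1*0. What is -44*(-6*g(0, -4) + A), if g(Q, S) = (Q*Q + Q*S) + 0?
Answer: 0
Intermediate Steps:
x(j, G) = 0 (x(j, G) = 0 + 0 = 0)
g(Q, S) = Q**2 + Q*S (g(Q, S) = (Q**2 + Q*S) + 0 = Q**2 + Q*S)
A = 0 (A = (5 + 7)*0 = 12*0 = 0)
-44*(-6*g(0, -4) + A) = -44*(-0*(0 - 4) + 0) = -44*(-0*(-4) + 0) = -44*(-6*0 + 0) = -44*(0 + 0) = -44*0 = 0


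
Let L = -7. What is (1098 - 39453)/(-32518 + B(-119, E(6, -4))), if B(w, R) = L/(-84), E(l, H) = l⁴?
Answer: 92052/78043 ≈ 1.1795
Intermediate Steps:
B(w, R) = 1/12 (B(w, R) = -7/(-84) = -7*(-1/84) = 1/12)
(1098 - 39453)/(-32518 + B(-119, E(6, -4))) = (1098 - 39453)/(-32518 + 1/12) = -38355/(-390215/12) = -38355*(-12/390215) = 92052/78043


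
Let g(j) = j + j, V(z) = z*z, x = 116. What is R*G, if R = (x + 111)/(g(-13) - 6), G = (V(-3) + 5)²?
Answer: -11123/8 ≈ -1390.4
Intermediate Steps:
V(z) = z²
G = 196 (G = ((-3)² + 5)² = (9 + 5)² = 14² = 196)
g(j) = 2*j
R = -227/32 (R = (116 + 111)/(2*(-13) - 6) = 227/(-26 - 6) = 227/(-32) = 227*(-1/32) = -227/32 ≈ -7.0938)
R*G = -227/32*196 = -11123/8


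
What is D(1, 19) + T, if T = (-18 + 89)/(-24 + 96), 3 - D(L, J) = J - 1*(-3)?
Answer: -1297/72 ≈ -18.014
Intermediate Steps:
D(L, J) = -J (D(L, J) = 3 - (J - 1*(-3)) = 3 - (J + 3) = 3 - (3 + J) = 3 + (-3 - J) = -J)
T = 71/72 ≈ 0.98611
D(1, 19) + T = -1*19 + 71/72 = -19 + 71/72 = -1297/72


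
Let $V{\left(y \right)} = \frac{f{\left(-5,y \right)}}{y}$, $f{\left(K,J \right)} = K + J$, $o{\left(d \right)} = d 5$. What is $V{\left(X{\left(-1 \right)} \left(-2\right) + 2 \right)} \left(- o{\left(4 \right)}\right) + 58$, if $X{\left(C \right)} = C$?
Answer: $63$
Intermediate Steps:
$o{\left(d \right)} = 5 d$
$f{\left(K,J \right)} = J + K$
$V{\left(y \right)} = \frac{-5 + y}{y}$ ($V{\left(y \right)} = \frac{y - 5}{y} = \frac{-5 + y}{y}$)
$V{\left(X{\left(-1 \right)} \left(-2\right) + 2 \right)} \left(- o{\left(4 \right)}\right) + 58 = \frac{-5 + \left(\left(-1\right) \left(-2\right) + 2\right)}{\left(-1\right) \left(-2\right) + 2} \left(- 5 \cdot 4\right) + 58 = \frac{-5 + \left(2 + 2\right)}{2 + 2} \left(\left(-1\right) 20\right) + 58 = \frac{-5 + 4}{4} \left(-20\right) + 58 = \frac{1}{4} \left(-1\right) \left(-20\right) + 58 = \left(- \frac{1}{4}\right) \left(-20\right) + 58 = 5 + 58 = 63$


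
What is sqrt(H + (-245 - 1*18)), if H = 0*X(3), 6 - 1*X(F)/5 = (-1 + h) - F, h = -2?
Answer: I*sqrt(263) ≈ 16.217*I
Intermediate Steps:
X(F) = 45 + 5*F (X(F) = 30 - 5*((-1 - 2) - F) = 30 - 5*(-3 - F) = 30 + (15 + 5*F) = 45 + 5*F)
H = 0 (H = 0*(45 + 5*3) = 0*(45 + 15) = 0*60 = 0)
sqrt(H + (-245 - 1*18)) = sqrt(0 + (-245 - 1*18)) = sqrt(0 + (-245 - 18)) = sqrt(0 - 263) = sqrt(-263) = I*sqrt(263)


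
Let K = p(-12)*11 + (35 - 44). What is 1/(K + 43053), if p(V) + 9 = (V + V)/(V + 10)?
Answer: 1/43077 ≈ 2.3214e-5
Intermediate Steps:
p(V) = -9 + 2*V/(10 + V) (p(V) = -9 + (V + V)/(V + 10) = -9 + (2*V)/(10 + V) = -9 + 2*V/(10 + V))
K = 24 (K = ((-90 - 7*(-12))/(10 - 12))*11 + (35 - 44) = ((-90 + 84)/(-2))*11 - 9 = -½*(-6)*11 - 9 = 3*11 - 9 = 33 - 9 = 24)
1/(K + 43053) = 1/(24 + 43053) = 1/43077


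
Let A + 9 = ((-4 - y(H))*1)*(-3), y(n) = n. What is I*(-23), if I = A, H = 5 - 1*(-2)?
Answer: -552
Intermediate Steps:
H = 7 (H = 5 + 2 = 7)
A = 24 (A = -9 + ((-4 - 1*7)*1)*(-3) = -9 + ((-4 - 7)*1)*(-3) = -9 - 11*1*(-3) = -9 - 11*(-3) = -9 + 33 = 24)
I = 24
I*(-23) = 24*(-23) = -552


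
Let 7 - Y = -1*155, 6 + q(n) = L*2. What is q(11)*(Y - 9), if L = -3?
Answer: -1836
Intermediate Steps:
q(n) = -12 (q(n) = -6 - 3*2 = -6 - 6 = -12)
Y = 162 (Y = 7 - (-1)*155 = 7 - 1*(-155) = 7 + 155 = 162)
q(11)*(Y - 9) = -12*(162 - 9) = -12*153 = -1836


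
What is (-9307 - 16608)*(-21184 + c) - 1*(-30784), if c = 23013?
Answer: -47367751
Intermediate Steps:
(-9307 - 16608)*(-21184 + c) - 1*(-30784) = (-9307 - 16608)*(-21184 + 23013) - 1*(-30784) = -25915*1829 + 30784 = -47398535 + 30784 = -47367751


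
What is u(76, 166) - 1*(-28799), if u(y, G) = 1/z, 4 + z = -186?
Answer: 5471809/190 ≈ 28799.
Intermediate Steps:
z = -190 (z = -4 - 186 = -190)
u(y, G) = -1/190 (u(y, G) = 1/(-190) = -1/190)
u(76, 166) - 1*(-28799) = -1/190 - 1*(-28799) = -1/190 + 28799 = 5471809/190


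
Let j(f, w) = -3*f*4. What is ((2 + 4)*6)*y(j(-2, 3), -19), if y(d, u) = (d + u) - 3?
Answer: 72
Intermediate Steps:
j(f, w) = -12*f
y(d, u) = -3 + d + u
((2 + 4)*6)*y(j(-2, 3), -19) = ((2 + 4)*6)*(-3 - 12*(-2) - 19) = (6*6)*(-3 + 24 - 19) = 36*2 = 72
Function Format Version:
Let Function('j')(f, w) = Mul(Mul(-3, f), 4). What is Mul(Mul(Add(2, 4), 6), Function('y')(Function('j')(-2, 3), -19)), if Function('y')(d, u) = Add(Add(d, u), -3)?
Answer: 72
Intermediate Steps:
Function('j')(f, w) = Mul(-12, f)
Function('y')(d, u) = Add(-3, d, u)
Mul(Mul(Add(2, 4), 6), Function('y')(Function('j')(-2, 3), -19)) = Mul(Mul(Add(2, 4), 6), Add(-3, Mul(-12, -2), -19)) = Mul(Mul(6, 6), Add(-3, 24, -19)) = Mul(36, 2) = 72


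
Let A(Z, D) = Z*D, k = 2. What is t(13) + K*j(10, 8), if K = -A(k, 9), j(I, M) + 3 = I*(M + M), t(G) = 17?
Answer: -2809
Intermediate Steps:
A(Z, D) = D*Z
j(I, M) = -3 + 2*I*M (j(I, M) = -3 + I*(M + M) = -3 + I*(2*M) = -3 + 2*I*M)
K = -18 (K = -9*2 = -1*18 = -18)
t(13) + K*j(10, 8) = 17 - 18*(-3 + 2*10*8) = 17 - 18*(-3 + 160) = 17 - 18*157 = 17 - 2826 = -2809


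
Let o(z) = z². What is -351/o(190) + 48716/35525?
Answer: 69847133/51298100 ≈ 1.3616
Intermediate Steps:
-351/o(190) + 48716/35525 = -351/(190²) + 48716/35525 = -351/36100 + 48716*(1/35525) = -351*1/36100 + 48716/35525 = -351/36100 + 48716/35525 = 69847133/51298100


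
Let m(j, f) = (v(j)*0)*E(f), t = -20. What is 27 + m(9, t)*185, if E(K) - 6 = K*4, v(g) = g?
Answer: 27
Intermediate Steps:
E(K) = 6 + 4*K (E(K) = 6 + K*4 = 6 + 4*K)
m(j, f) = 0 (m(j, f) = (j*0)*(6 + 4*f) = 0*(6 + 4*f) = 0)
27 + m(9, t)*185 = 27 + 0*185 = 27 + 0 = 27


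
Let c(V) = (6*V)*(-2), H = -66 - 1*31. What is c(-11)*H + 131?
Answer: -12673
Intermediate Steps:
H = -97 (H = -66 - 31 = -97)
c(V) = -12*V
c(-11)*H + 131 = -12*(-11)*(-97) + 131 = 132*(-97) + 131 = -12804 + 131 = -12673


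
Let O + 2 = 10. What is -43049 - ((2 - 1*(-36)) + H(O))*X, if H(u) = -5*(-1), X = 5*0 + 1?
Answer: -43092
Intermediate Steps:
O = 8 (O = -2 + 10 = 8)
X = 1 (X = 0 + 1 = 1)
H(u) = 5
-43049 - ((2 - 1*(-36)) + H(O))*X = -43049 - ((2 - 1*(-36)) + 5) = -43049 - ((2 + 36) + 5) = -43049 - (38 + 5) = -43049 - 43 = -43092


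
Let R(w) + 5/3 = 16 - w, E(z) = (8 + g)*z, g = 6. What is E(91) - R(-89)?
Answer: 3512/3 ≈ 1170.7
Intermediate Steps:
E(z) = 14*z (E(z) = (8 + 6)*z = 14*z)
R(w) = 43/3 - w (R(w) = -5/3 + (16 - w) = 43/3 - w)
E(91) - R(-89) = 14*91 - (43/3 - 1*(-89)) = 1274 - (43/3 + 89) = 1274 - 1*310/3 = 1274 - 310/3 = 3512/3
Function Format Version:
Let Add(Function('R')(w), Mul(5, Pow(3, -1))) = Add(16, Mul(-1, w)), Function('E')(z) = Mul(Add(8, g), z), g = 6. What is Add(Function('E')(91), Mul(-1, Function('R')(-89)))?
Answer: Rational(3512, 3) ≈ 1170.7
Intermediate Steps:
Function('E')(z) = Mul(14, z) (Function('E')(z) = Mul(Add(8, 6), z) = Mul(14, z))
Function('R')(w) = Add(Rational(43, 3), Mul(-1, w)) (Function('R')(w) = Add(Rational(-5, 3), Add(16, Mul(-1, w))) = Add(Rational(43, 3), Mul(-1, w)))
Add(Function('E')(91), Mul(-1, Function('R')(-89))) = Add(Mul(14, 91), Mul(-1, Add(Rational(43, 3), Mul(-1, -89)))) = Add(1274, Mul(-1, Add(Rational(43, 3), 89))) = Add(1274, Mul(-1, Rational(310, 3))) = Add(1274, Rational(-310, 3)) = Rational(3512, 3)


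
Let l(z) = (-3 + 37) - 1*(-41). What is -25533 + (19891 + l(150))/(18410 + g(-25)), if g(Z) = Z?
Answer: -469404239/18385 ≈ -25532.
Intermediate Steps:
l(z) = 75 (l(z) = 34 + 41 = 75)
-25533 + (19891 + l(150))/(18410 + g(-25)) = -25533 + (19891 + 75)/(18410 - 25) = -25533 + 19966/18385 = -469404239/18385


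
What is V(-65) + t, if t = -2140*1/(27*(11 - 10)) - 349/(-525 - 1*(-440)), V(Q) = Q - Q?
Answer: -172477/2295 ≈ -75.153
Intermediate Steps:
V(Q) = 0
t = -172477/2295 (t = -2140/(27*1) - 349/(-525 + 440) = -2140/27 - 349/(-85) = -2140*1/27 - 349*(-1/85) = -2140/27 + 349/85 = -172477/2295 ≈ -75.153)
V(-65) + t = 0 - 172477/2295 = -172477/2295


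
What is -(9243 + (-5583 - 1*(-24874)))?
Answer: -28534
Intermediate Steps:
-(9243 + (-5583 - 1*(-24874))) = -(9243 + (-5583 + 24874)) = -(9243 + 19291) = -1*28534 = -28534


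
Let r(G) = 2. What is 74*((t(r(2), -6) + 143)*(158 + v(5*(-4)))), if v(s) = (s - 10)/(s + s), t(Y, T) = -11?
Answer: 1550670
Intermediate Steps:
v(s) = (-10 + s)/(2*s) (v(s) = (-10 + s)/((2*s)) = (-10 + s)*(1/(2*s)) = (-10 + s)/(2*s))
74*((t(r(2), -6) + 143)*(158 + v(5*(-4)))) = 74*((-11 + 143)*(158 + (-10 + 5*(-4))/(2*((5*(-4)))))) = 74*(132*(158 + (1/2)*(-10 - 20)/(-20))) = 74*(132*(158 + (1/2)*(-1/20)*(-30))) = 74*(132*(158 + 3/4)) = 74*(132*(635/4)) = 74*20955 = 1550670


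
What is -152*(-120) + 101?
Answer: 18341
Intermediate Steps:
-152*(-120) + 101 = 18240 + 101 = 18341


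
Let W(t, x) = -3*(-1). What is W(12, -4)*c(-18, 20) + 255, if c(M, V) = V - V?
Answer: 255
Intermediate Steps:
W(t, x) = 3
c(M, V) = 0
W(12, -4)*c(-18, 20) + 255 = 3*0 + 255 = 0 + 255 = 255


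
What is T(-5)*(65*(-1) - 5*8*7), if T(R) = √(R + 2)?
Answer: -345*I*√3 ≈ -597.56*I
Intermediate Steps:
T(R) = √(2 + R)
T(-5)*(65*(-1) - 5*8*7) = √(2 - 5)*(65*(-1) - 5*8*7) = √(-3)*(-65 - 40*7) = (I*√3)*(-65 - 280) = (I*√3)*(-345) = -345*I*√3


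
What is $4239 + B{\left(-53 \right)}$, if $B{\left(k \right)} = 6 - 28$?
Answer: $4217$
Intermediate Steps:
$B{\left(k \right)} = -22$
$4239 + B{\left(-53 \right)} = 4239 - 22 = 4217$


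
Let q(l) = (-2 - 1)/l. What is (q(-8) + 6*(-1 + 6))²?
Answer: 59049/64 ≈ 922.64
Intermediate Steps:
q(l) = -3/l
(q(-8) + 6*(-1 + 6))² = (-3/(-8) + 6*(-1 + 6))² = (-3*(-⅛) + 6*5)² = (3/8 + 30)² = (243/8)² = 59049/64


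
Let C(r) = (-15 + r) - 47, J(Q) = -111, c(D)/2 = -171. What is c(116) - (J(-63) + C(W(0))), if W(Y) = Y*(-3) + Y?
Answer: -169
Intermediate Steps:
c(D) = -342 (c(D) = 2*(-171) = -342)
W(Y) = -2*Y (W(Y) = -3*Y + Y = -2*Y)
C(r) = -62 + r
c(116) - (J(-63) + C(W(0))) = -342 - (-111 + (-62 - 2*0)) = -342 - (-111 + (-62 + 0)) = -342 - (-111 - 62) = -342 - 1*(-173) = -342 + 173 = -169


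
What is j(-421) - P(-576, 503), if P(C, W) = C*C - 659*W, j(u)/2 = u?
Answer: -1141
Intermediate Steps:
j(u) = 2*u
P(C, W) = C² - 659*W
j(-421) - P(-576, 503) = 2*(-421) - ((-576)² - 659*503) = -842 - (331776 - 331477) = -842 - 1*299 = -842 - 299 = -1141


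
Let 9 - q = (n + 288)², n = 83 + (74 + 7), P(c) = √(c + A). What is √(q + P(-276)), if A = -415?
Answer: √(-204295 + I*√691) ≈ 0.029 + 451.99*I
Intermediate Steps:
P(c) = √(-415 + c) (P(c) = √(c - 415) = √(-415 + c))
n = 164 (n = 83 + 81 = 164)
q = -204295 (q = 9 - (164 + 288)² = 9 - 1*452² = 9 - 1*204304 = 9 - 204304 = -204295)
√(q + P(-276)) = √(-204295 + √(-415 - 276)) = √(-204295 + √(-691)) = √(-204295 + I*√691)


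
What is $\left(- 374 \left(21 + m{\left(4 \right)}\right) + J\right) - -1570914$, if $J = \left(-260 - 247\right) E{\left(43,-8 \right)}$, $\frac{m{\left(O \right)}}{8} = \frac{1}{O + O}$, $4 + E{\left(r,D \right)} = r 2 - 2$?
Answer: $1522126$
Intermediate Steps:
$E{\left(r,D \right)} = -6 + 2 r$ ($E{\left(r,D \right)} = -4 + \left(r 2 - 2\right) = -4 + \left(2 r - 2\right) = -4 + \left(-2 + 2 r\right) = -6 + 2 r$)
$m{\left(O \right)} = \frac{4}{O}$ ($m{\left(O \right)} = \frac{8}{O + O} = \frac{8}{2 O} = 8 \frac{1}{2 O} = \frac{4}{O}$)
$J = -40560$ ($J = \left(-260 - 247\right) \left(-6 + 2 \cdot 43\right) = \left(-260 - 247\right) \left(-6 + 86\right) = \left(-507\right) 80 = -40560$)
$\left(- 374 \left(21 + m{\left(4 \right)}\right) + J\right) - -1570914 = \left(- 374 \left(21 + \frac{4}{4}\right) - 40560\right) - -1570914 = \left(- 374 \left(21 + 4 \cdot \frac{1}{4}\right) - 40560\right) + 1570914 = \left(- 374 \left(21 + 1\right) - 40560\right) + 1570914 = \left(\left(-374\right) 22 - 40560\right) + 1570914 = \left(-8228 - 40560\right) + 1570914 = -48788 + 1570914 = 1522126$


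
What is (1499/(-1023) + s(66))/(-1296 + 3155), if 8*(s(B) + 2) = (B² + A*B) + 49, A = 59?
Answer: 8461517/15214056 ≈ 0.55616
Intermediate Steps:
s(B) = 33/8 + B²/8 + 59*B/8 (s(B) = -2 + ((B² + 59*B) + 49)/8 = -2 + (49 + B² + 59*B)/8 = -2 + (49/8 + B²/8 + 59*B/8) = 33/8 + B²/8 + 59*B/8)
(1499/(-1023) + s(66))/(-1296 + 3155) = (1499/(-1023) + (33/8 + (⅛)*66² + (59/8)*66))/(-1296 + 3155) = (1499*(-1/1023) + (33/8 + (⅛)*4356 + 1947/4))/1859 = (-1499/1023 + (33/8 + 1089/2 + 1947/4))*(1/1859) = (-1499/1023 + 8283/8)*(1/1859) = (8461517/8184)*(1/1859) = 8461517/15214056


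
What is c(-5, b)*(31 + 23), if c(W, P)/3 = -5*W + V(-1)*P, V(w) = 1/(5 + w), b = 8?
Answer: 4374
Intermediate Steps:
c(W, P) = -15*W + 3*P/4 (c(W, P) = 3*(-5*W + P/(5 - 1)) = 3*(-5*W + P/4) = -15*W + 3*P/4)
c(-5, b)*(31 + 23) = (-15*(-5) + (¾)*8)*(31 + 23) = (75 + 6)*54 = 81*54 = 4374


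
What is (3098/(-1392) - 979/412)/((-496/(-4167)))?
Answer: -458221377/11852416 ≈ -38.661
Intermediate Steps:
(3098/(-1392) - 979/412)/((-496/(-4167))) = (3098*(-1/1392) - 979*1/412)/((-496*(-1/4167))) = (-1549/696 - 979/412)/(496/4167) = -329893/71688*4167/496 = -458221377/11852416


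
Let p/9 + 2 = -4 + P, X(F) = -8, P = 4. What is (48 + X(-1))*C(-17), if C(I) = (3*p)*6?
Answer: -12960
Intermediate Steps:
p = -18 (p = -18 + 9*(-4 + 4) = -18 + 9*0 = -18 + 0 = -18)
C(I) = -324 (C(I) = (3*(-18))*6 = -54*6 = -324)
(48 + X(-1))*C(-17) = (48 - 8)*(-324) = 40*(-324) = -12960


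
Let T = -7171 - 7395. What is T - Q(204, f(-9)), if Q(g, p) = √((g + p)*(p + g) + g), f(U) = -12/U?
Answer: -14566 - 2*√95323/3 ≈ -14772.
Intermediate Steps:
T = -14566
Q(g, p) = √(g + (g + p)²) (Q(g, p) = √((g + p)*(g + p) + g) = √((g + p)² + g) = √(g + (g + p)²))
T - Q(204, f(-9)) = -14566 - √(204 + (204 - 12/(-9))²) = -14566 - √(204 + (204 - 12*(-⅑))²) = -14566 - √(204 + (204 + 4/3)²) = -14566 - √(204 + (616/3)²) = -14566 - √(204 + 379456/9) = -14566 - √(381292/9) = -14566 - 2*√95323/3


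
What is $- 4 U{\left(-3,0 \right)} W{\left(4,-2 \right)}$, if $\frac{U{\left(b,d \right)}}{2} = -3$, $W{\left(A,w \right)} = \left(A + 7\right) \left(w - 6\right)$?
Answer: $-2112$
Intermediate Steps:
$W{\left(A,w \right)} = \left(-6 + w\right) \left(7 + A\right)$ ($W{\left(A,w \right)} = \left(7 + A\right) \left(-6 + w\right) = \left(-6 + w\right) \left(7 + A\right)$)
$U{\left(b,d \right)} = -6$ ($U{\left(b,d \right)} = 2 \left(-3\right) = -6$)
$- 4 U{\left(-3,0 \right)} W{\left(4,-2 \right)} = \left(-4\right) \left(-6\right) \left(-42 - 24 + 7 \left(-2\right) + 4 \left(-2\right)\right) = 24 \left(-42 - 24 - 14 - 8\right) = 24 \left(-88\right) = -2112$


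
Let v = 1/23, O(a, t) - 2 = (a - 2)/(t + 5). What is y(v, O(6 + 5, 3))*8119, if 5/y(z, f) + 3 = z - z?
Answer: -40595/3 ≈ -13532.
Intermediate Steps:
O(a, t) = 2 + (-2 + a)/(5 + t) (O(a, t) = 2 + (a - 2)/(t + 5) = 2 + (-2 + a)/(5 + t))
v = 1/23 ≈ 0.043478
y(z, f) = -5/3 (y(z, f) = 5/(-3 + (z - z)) = 5/(-3 + 0) = 5/(-3) = 5*(-⅓) = -5/3)
y(v, O(6 + 5, 3))*8119 = -5/3*8119 = -40595/3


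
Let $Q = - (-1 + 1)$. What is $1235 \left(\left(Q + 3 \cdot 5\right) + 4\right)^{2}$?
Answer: $445835$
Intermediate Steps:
$Q = 0$ ($Q = \left(-1\right) 0 = 0$)
$1235 \left(\left(Q + 3 \cdot 5\right) + 4\right)^{2} = 1235 \left(\left(0 + 3 \cdot 5\right) + 4\right)^{2} = 1235 \left(\left(0 + 15\right) + 4\right)^{2} = 1235 \left(15 + 4\right)^{2} = 1235 \cdot 19^{2} = 1235 \cdot 361 = 445835$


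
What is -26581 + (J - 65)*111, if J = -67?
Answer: -41233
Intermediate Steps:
-26581 + (J - 65)*111 = -26581 + (-67 - 65)*111 = -26581 - 132*111 = -26581 - 14652 = -41233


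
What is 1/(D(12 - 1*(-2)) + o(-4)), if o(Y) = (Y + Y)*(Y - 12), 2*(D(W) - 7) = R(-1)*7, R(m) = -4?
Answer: 1/121 ≈ 0.0082645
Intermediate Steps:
D(W) = -7 (D(W) = 7 + (-4*7)/2 = 7 + (1/2)*(-28) = 7 - 14 = -7)
o(Y) = 2*Y*(-12 + Y) (o(Y) = (2*Y)*(-12 + Y) = 2*Y*(-12 + Y))
1/(D(12 - 1*(-2)) + o(-4)) = 1/(-7 + 2*(-4)*(-12 - 4)) = 1/(-7 + 2*(-4)*(-16)) = 1/(-7 + 128) = 1/121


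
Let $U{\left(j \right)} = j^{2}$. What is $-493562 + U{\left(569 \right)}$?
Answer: $-169801$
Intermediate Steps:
$-493562 + U{\left(569 \right)} = -493562 + 569^{2} = -493562 + 323761 = -169801$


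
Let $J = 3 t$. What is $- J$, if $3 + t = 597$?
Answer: $-1782$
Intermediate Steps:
$t = 594$ ($t = -3 + 597 = 594$)
$J = 1782$ ($J = 3 \cdot 594 = 1782$)
$- J = \left(-1\right) 1782 = -1782$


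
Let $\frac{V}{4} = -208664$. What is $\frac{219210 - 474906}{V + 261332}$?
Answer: $\frac{21308}{47777} \approx 0.44599$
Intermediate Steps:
$V = -834656$ ($V = 4 \left(-208664\right) = -834656$)
$\frac{219210 - 474906}{V + 261332} = \frac{219210 - 474906}{-834656 + 261332} = - \frac{255696}{-573324} = \left(-255696\right) \left(- \frac{1}{573324}\right) = \frac{21308}{47777}$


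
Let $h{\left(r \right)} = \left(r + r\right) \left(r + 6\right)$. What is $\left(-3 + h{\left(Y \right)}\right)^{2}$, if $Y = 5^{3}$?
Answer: $1072366009$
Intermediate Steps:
$Y = 125$
$h{\left(r \right)} = 2 r \left(6 + r\right)$
$\left(-3 + h{\left(Y \right)}\right)^{2} = \left(-3 + 2 \cdot 125 \left(6 + 125\right)\right)^{2} = \left(-3 + 2 \cdot 125 \cdot 131\right)^{2} = \left(-3 + 32750\right)^{2} = 32747^{2} = 1072366009$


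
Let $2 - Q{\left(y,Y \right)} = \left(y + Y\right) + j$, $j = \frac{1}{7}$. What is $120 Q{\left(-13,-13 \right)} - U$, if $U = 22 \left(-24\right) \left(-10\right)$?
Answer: $- \frac{13560}{7} \approx -1937.1$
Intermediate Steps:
$j = \frac{1}{7} \approx 0.14286$
$Q{\left(y,Y \right)} = \frac{13}{7} - Y - y$ ($Q{\left(y,Y \right)} = 2 - \left(\left(y + Y\right) + \frac{1}{7}\right) = 2 - \left(\left(Y + y\right) + \frac{1}{7}\right) = 2 - \left(\frac{1}{7} + Y + y\right) = \frac{13}{7} - Y - y$)
$U = 5280$ ($U = \left(-528\right) \left(-10\right) = 5280$)
$120 Q{\left(-13,-13 \right)} - U = 120 \left(\frac{13}{7} - -13 - -13\right) - 5280 = 120 \left(\frac{13}{7} + 13 + 13\right) - 5280 = 120 \cdot \frac{195}{7} - 5280 = \frac{23400}{7} - 5280 = - \frac{13560}{7}$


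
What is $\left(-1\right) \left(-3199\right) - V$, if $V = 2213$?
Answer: $986$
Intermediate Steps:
$\left(-1\right) \left(-3199\right) - V = \left(-1\right) \left(-3199\right) - 2213 = 3199 - 2213 = 986$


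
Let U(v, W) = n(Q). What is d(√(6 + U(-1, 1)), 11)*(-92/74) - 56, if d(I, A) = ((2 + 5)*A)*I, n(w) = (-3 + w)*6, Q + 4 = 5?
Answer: -56 - 3542*I*√6/37 ≈ -56.0 - 234.49*I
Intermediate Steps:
Q = 1 (Q = -4 + 5 = 1)
n(w) = -18 + 6*w
U(v, W) = -12 (U(v, W) = -18 + 6*1 = -18 + 6 = -12)
d(I, A) = 7*A*I (d(I, A) = (7*A)*I = 7*A*I)
d(√(6 + U(-1, 1)), 11)*(-92/74) - 56 = (7*11*√(6 - 12))*(-92/74) - 56 = (7*11*√(-6))*(-92*1/74) - 56 = (7*11*(I*√6))*(-46/37) - 56 = (77*I*√6)*(-46/37) - 56 = -3542*I*√6/37 - 56 = -56 - 3542*I*√6/37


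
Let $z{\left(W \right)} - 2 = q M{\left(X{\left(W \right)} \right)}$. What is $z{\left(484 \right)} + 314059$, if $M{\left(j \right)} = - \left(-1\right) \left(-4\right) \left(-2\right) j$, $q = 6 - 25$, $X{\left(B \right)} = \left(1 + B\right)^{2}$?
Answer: $-35440139$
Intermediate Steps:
$q = -19$ ($q = 6 - 25 = -19$)
$M{\left(j \right)} = 8 j$ ($M{\left(j \right)} = \left(-1\right) 4 \left(-2\right) j = \left(-4\right) \left(-2\right) j = 8 j$)
$z{\left(W \right)} = 2 - 152 \left(1 + W\right)^{2}$ ($z{\left(W \right)} = 2 - 19 \cdot 8 \left(1 + W\right)^{2} = 2 - 152 \left(1 + W\right)^{2}$)
$z{\left(484 \right)} + 314059 = \left(2 - 152 \left(1 + 484\right)^{2}\right) + 314059 = \left(2 - 152 \cdot 485^{2}\right) + 314059 = \left(2 - 35754200\right) + 314059 = -35754198 + 314059 = -35440139$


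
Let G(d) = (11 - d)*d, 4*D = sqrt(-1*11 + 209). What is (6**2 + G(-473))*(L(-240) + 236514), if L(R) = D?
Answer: -54137108544 - 171672*sqrt(22) ≈ -5.4138e+10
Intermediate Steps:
D = 3*sqrt(22)/4 (D = sqrt(-1*11 + 209)/4 = sqrt(-11 + 209)/4 = sqrt(198)/4 = (3*sqrt(22))/4 = 3*sqrt(22)/4 ≈ 3.5178)
L(R) = 3*sqrt(22)/4
G(d) = d*(11 - d)
(6**2 + G(-473))*(L(-240) + 236514) = (6**2 - 473*(11 - 1*(-473)))*(3*sqrt(22)/4 + 236514) = (36 - 473*(11 + 473))*(236514 + 3*sqrt(22)/4) = (36 - 473*484)*(236514 + 3*sqrt(22)/4) = (36 - 228932)*(236514 + 3*sqrt(22)/4) = -228896*(236514 + 3*sqrt(22)/4) = -54137108544 - 171672*sqrt(22)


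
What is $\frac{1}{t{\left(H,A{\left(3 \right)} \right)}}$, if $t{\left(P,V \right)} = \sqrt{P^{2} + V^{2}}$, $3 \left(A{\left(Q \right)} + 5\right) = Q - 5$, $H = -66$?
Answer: $\frac{3 \sqrt{39493}}{39493} \approx 0.015096$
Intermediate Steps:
$A{\left(Q \right)} = - \frac{20}{3} + \frac{Q}{3}$ ($A{\left(Q \right)} = -5 + \frac{Q - 5}{3} = -5 + \frac{-5 + Q}{3} = -5 + \left(- \frac{5}{3} + \frac{Q}{3}\right) = - \frac{20}{3} + \frac{Q}{3}$)
$\frac{1}{t{\left(H,A{\left(3 \right)} \right)}} = \frac{1}{\sqrt{\left(-66\right)^{2} + \left(- \frac{20}{3} + \frac{1}{3} \cdot 3\right)^{2}}} = \frac{1}{\sqrt{4356 + \left(- \frac{20}{3} + 1\right)^{2}}} = \frac{1}{\sqrt{4356 + \left(- \frac{17}{3}\right)^{2}}} = \frac{1}{\sqrt{4356 + \frac{289}{9}}} = \frac{1}{\sqrt{\frac{39493}{9}}} = \frac{1}{\frac{1}{3} \sqrt{39493}} = \frac{3 \sqrt{39493}}{39493}$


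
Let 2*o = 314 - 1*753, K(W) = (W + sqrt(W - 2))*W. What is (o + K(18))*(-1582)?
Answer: -279223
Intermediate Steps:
K(W) = W*(W + sqrt(-2 + W)) (K(W) = (W + sqrt(-2 + W))*W = W*(W + sqrt(-2 + W)))
o = -439/2 (o = (314 - 1*753)/2 = (314 - 753)/2 = (1/2)*(-439) = -439/2 ≈ -219.50)
(o + K(18))*(-1582) = (-439/2 + 18*(18 + sqrt(-2 + 18)))*(-1582) = (-439/2 + 18*(18 + sqrt(16)))*(-1582) = (-439/2 + 18*(18 + 4))*(-1582) = (-439/2 + 18*22)*(-1582) = (-439/2 + 396)*(-1582) = (353/2)*(-1582) = -279223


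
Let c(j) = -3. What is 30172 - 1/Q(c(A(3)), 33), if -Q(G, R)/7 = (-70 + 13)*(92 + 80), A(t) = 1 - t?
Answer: 2070644015/68628 ≈ 30172.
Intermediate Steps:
Q(G, R) = 68628 (Q(G, R) = -7*(-70 + 13)*(92 + 80) = -(-399)*172 = -7*(-9804) = 68628)
30172 - 1/Q(c(A(3)), 33) = 30172 - 1/68628 = 2070644015/68628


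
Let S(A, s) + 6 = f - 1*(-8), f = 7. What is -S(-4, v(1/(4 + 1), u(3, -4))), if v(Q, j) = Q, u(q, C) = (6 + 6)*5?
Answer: -9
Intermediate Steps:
u(q, C) = 60 (u(q, C) = 12*5 = 60)
S(A, s) = 9 (S(A, s) = -6 + (7 - 1*(-8)) = -6 + (7 + 8) = -6 + 15 = 9)
-S(-4, v(1/(4 + 1), u(3, -4))) = -1*9 = -9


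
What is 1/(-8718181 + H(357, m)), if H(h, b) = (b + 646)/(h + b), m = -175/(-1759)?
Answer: -628138/5476219640489 ≈ -1.1470e-7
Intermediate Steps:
m = 175/1759 (m = -175*(-1/1759) = 175/1759 ≈ 0.099488)
H(h, b) = (646 + b)/(b + h)
1/(-8718181 + H(357, m)) = 1/(-8718181 + (646 + 175/1759)/(175/1759 + 357)) = 1/(-8718181 + (1136489/1759)/(628138/1759)) = 1/(-8718181 + (1759/628138)*(1136489/1759)) = 1/(-8718181 + 1136489/628138) = 1/(-5476219640489/628138) = -628138/5476219640489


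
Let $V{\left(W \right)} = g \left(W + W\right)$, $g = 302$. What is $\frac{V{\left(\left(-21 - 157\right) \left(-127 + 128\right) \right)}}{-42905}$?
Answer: $\frac{107512}{42905} \approx 2.5058$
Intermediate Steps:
$V{\left(W \right)} = 604 W$ ($V{\left(W \right)} = 302 \left(W + W\right) = 302 \cdot 2 W = 604 W$)
$\frac{V{\left(\left(-21 - 157\right) \left(-127 + 128\right) \right)}}{-42905} = \frac{604 \left(-21 - 157\right) \left(-127 + 128\right)}{-42905} = 604 \left(\left(-178\right) 1\right) \left(- \frac{1}{42905}\right) = 604 \left(-178\right) \left(- \frac{1}{42905}\right) = \left(-107512\right) \left(- \frac{1}{42905}\right) = \frac{107512}{42905}$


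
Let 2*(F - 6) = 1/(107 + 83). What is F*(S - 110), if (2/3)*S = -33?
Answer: -727639/760 ≈ -957.42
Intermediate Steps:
S = -99/2 (S = (3/2)*(-33) = -99/2 ≈ -49.500)
F = 2281/380 (F = 6 + 1/(2*(107 + 83)) = 6 + (½)/190 = 6 + (½)*(1/190) = 6 + 1/380 = 2281/380 ≈ 6.0026)
F*(S - 110) = 2281*(-99/2 - 110)/380 = (2281/380)*(-319/2) = -727639/760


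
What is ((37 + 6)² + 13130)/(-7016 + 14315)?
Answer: 4993/2433 ≈ 2.0522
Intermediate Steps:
((37 + 6)² + 13130)/(-7016 + 14315) = (43² + 13130)/7299 = (1849 + 13130)*(1/7299) = 14979*(1/7299) = 4993/2433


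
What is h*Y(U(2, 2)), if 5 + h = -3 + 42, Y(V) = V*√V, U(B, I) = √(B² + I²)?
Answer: 136*2^(¼) ≈ 161.73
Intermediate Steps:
Y(V) = V^(3/2)
h = 34 (h = -5 + (-3 + 42) = -5 + 39 = 34)
h*Y(U(2, 2)) = 34*(√(2² + 2²))^(3/2) = 34*(√(4 + 4))^(3/2) = 34*(√8)^(3/2) = 34*(2*√2)^(3/2) = 34*(4*2^(¼)) = 136*2^(¼)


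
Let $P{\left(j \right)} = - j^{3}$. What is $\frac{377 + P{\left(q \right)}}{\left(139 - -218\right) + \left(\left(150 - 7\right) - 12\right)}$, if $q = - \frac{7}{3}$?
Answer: $\frac{5261}{6588} \approx 0.79857$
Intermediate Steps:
$q = - \frac{7}{3}$ ($q = \left(-7\right) \frac{1}{3} = - \frac{7}{3} \approx -2.3333$)
$\frac{377 + P{\left(q \right)}}{\left(139 - -218\right) + \left(\left(150 - 7\right) - 12\right)} = \frac{377 - \left(- \frac{7}{3}\right)^{3}}{\left(139 - -218\right) + \left(\left(150 - 7\right) - 12\right)} = \frac{377 - - \frac{343}{27}}{\left(139 + 218\right) + \left(143 - 12\right)} = \frac{377 + \frac{343}{27}}{357 + 131} = \frac{10522}{27 \cdot 488} = \frac{10522}{27} \cdot \frac{1}{488} = \frac{5261}{6588}$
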